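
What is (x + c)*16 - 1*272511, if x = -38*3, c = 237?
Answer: -270543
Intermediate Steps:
x = -114
(x + c)*16 - 1*272511 = (-114 + 237)*16 - 1*272511 = 123*16 - 272511 = 1968 - 272511 = -270543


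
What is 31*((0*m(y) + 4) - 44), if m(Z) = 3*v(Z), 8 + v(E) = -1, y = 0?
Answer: -1240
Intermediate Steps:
v(E) = -9 (v(E) = -8 - 1 = -9)
m(Z) = -27 (m(Z) = 3*(-9) = -27)
31*((0*m(y) + 4) - 44) = 31*((0*(-27) + 4) - 44) = 31*((0 + 4) - 44) = 31*(4 - 44) = 31*(-40) = -1240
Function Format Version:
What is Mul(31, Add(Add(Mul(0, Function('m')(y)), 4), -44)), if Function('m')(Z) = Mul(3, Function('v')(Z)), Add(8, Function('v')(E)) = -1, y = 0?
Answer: -1240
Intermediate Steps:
Function('v')(E) = -9 (Function('v')(E) = Add(-8, -1) = -9)
Function('m')(Z) = -27 (Function('m')(Z) = Mul(3, -9) = -27)
Mul(31, Add(Add(Mul(0, Function('m')(y)), 4), -44)) = Mul(31, Add(Add(Mul(0, -27), 4), -44)) = Mul(31, Add(Add(0, 4), -44)) = Mul(31, Add(4, -44)) = Mul(31, -40) = -1240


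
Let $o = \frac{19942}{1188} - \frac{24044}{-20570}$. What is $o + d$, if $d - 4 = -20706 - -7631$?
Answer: $- \frac{7249530617}{555390} \approx -13053.0$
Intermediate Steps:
$d = -13071$ ($d = 4 - 13075 = -13071$)
$o = \frac{9972073}{555390}$ ($o = 19942 \cdot \frac{1}{1188} - - \frac{12022}{10285} = \frac{9971}{594} + \frac{12022}{10285} = \frac{9972073}{555390} \approx 17.955$)
$o + d = \frac{9972073}{555390} - 13071 = - \frac{7249530617}{555390}$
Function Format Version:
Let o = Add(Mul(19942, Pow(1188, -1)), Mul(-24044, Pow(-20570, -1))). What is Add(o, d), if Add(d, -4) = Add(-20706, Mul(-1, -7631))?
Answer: Rational(-7249530617, 555390) ≈ -13053.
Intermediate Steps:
d = -13071 (d = Add(4, Add(-20706, Mul(-1, -7631))) = Add(4, Add(-20706, 7631)) = Add(4, -13075) = -13071)
o = Rational(9972073, 555390) (o = Add(Mul(19942, Rational(1, 1188)), Mul(-24044, Rational(-1, 20570))) = Add(Rational(9971, 594), Rational(12022, 10285)) = Rational(9972073, 555390) ≈ 17.955)
Add(o, d) = Add(Rational(9972073, 555390), -13071) = Rational(-7249530617, 555390)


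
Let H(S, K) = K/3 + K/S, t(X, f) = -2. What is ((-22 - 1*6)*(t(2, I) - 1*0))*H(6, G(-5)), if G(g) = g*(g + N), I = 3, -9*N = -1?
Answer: 6160/9 ≈ 684.44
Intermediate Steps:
N = ⅑ (N = -⅑*(-1) = ⅑ ≈ 0.11111)
G(g) = g*(⅑ + g) (G(g) = g*(g + ⅑) = g*(⅑ + g))
H(S, K) = K/3 + K/S (H(S, K) = K*(⅓) + K/S = K/3 + K/S)
((-22 - 1*6)*(t(2, I) - 1*0))*H(6, G(-5)) = ((-22 - 1*6)*(-2 - 1*0))*((-5*(⅑ - 5))/3 - 5*(⅑ - 5)/6) = ((-22 - 6)*(-2 + 0))*((-5*(-44/9))/3 - 5*(-44/9)*(⅙)) = (-28*(-2))*((⅓)*(220/9) + (220/9)*(⅙)) = 56*(220/27 + 110/27) = 56*(110/9) = 6160/9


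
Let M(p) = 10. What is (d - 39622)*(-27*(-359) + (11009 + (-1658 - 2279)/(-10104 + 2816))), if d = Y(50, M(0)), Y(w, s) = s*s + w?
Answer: -744442477542/911 ≈ -8.1717e+8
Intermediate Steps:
Y(w, s) = w + s² (Y(w, s) = s² + w = w + s²)
d = 150 (d = 50 + 10² = 50 + 100 = 150)
(d - 39622)*(-27*(-359) + (11009 + (-1658 - 2279)/(-10104 + 2816))) = (150 - 39622)*(-27*(-359) + (11009 + (-1658 - 2279)/(-10104 + 2816))) = -39472*(9693 + (11009 - 3937/(-7288))) = -39472*(9693 + (11009 - 3937*(-1/7288))) = -39472*(9693 + (11009 + 3937/7288)) = -39472*(9693 + 80237529/7288) = -39472*150880113/7288 = -744442477542/911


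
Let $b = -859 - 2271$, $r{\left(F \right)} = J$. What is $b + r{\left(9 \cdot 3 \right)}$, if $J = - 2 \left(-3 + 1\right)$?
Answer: $-3126$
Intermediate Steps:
$J = 4$ ($J = \left(-2\right) \left(-2\right) = 4$)
$r{\left(F \right)} = 4$
$b = -3130$
$b + r{\left(9 \cdot 3 \right)} = -3130 + 4 = -3126$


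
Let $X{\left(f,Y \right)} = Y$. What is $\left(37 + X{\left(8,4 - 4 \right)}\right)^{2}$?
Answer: $1369$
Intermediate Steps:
$\left(37 + X{\left(8,4 - 4 \right)}\right)^{2} = \left(37 + \left(4 - 4\right)\right)^{2} = \left(37 + 0\right)^{2} = 37^{2} = 1369$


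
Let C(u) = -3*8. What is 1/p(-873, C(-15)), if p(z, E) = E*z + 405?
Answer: 1/21357 ≈ 4.6823e-5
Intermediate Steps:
C(u) = -24
p(z, E) = 405 + E*z
1/p(-873, C(-15)) = 1/(405 - 24*(-873)) = 1/(405 + 20952) = 1/21357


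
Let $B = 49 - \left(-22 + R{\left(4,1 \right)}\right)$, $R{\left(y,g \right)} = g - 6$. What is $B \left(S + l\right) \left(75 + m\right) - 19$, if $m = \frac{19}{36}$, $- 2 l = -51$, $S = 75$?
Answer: $\frac{3461173}{6} \approx 5.7686 \cdot 10^{5}$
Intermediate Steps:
$R{\left(y,g \right)} = -6 + g$
$l = \frac{51}{2}$ ($l = \left(- \frac{1}{2}\right) \left(-51\right) = \frac{51}{2} \approx 25.5$)
$B = 76$ ($B = 49 + \left(22 - \left(-6 + 1\right)\right) = 49 + \left(22 - -5\right) = 49 + \left(22 + 5\right) = 49 + 27 = 76$)
$m = \frac{19}{36}$ ($m = 19 \cdot \frac{1}{36} = \frac{19}{36} \approx 0.52778$)
$B \left(S + l\right) \left(75 + m\right) - 19 = 76 \left(75 + \frac{51}{2}\right) \left(75 + \frac{19}{36}\right) - 19 = 76 \cdot \frac{201}{2} \cdot \frac{2719}{36} - 19 = 76 \cdot \frac{182173}{24} - 19 = \frac{3461287}{6} - 19 = \frac{3461173}{6}$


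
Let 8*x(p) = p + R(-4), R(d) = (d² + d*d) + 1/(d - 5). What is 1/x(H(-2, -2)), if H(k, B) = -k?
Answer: 72/305 ≈ 0.23607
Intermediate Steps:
R(d) = 1/(-5 + d) + 2*d² (R(d) = (d² + d²) + 1/(-5 + d) = 2*d² + 1/(-5 + d) = 1/(-5 + d) + 2*d²)
x(p) = 287/72 + p/8 (x(p) = (p + (1 - 10*(-4)² + 2*(-4)³)/(-5 - 4))/8 = (p + (1 - 10*16 + 2*(-64))/(-9))/8 = (p - (1 - 160 - 128)/9)/8 = (p - ⅑*(-287))/8 = (p + 287/9)/8 = (287/9 + p)/8 = 287/72 + p/8)
1/x(H(-2, -2)) = 1/(287/72 + (-1*(-2))/8) = 1/(287/72 + (⅛)*2) = 1/(287/72 + ¼) = 1/(305/72) = 72/305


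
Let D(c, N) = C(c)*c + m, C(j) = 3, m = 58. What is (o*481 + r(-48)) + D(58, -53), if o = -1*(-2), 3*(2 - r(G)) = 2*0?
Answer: 1196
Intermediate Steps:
r(G) = 2 (r(G) = 2 - 2*0/3 = 2 - ⅓*0 = 2 + 0 = 2)
D(c, N) = 58 + 3*c (D(c, N) = 3*c + 58 = 58 + 3*c)
o = 2
(o*481 + r(-48)) + D(58, -53) = (2*481 + 2) + (58 + 3*58) = (962 + 2) + (58 + 174) = 964 + 232 = 1196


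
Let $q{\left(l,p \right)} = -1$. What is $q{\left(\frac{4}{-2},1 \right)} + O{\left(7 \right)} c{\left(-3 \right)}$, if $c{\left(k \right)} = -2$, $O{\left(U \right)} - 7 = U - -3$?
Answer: $-35$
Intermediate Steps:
$O{\left(U \right)} = 10 + U$ ($O{\left(U \right)} = 7 + \left(U - -3\right) = 7 + \left(U + 3\right) = 7 + \left(3 + U\right) = 10 + U$)
$q{\left(\frac{4}{-2},1 \right)} + O{\left(7 \right)} c{\left(-3 \right)} = -1 + \left(10 + 7\right) \left(-2\right) = -1 + 17 \left(-2\right) = -1 - 34 = -35$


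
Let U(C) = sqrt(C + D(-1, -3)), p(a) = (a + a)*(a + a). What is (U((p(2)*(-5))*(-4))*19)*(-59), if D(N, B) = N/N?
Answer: -1121*sqrt(321) ≈ -20084.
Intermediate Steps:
p(a) = 4*a**2 (p(a) = (2*a)*(2*a) = 4*a**2)
D(N, B) = 1
U(C) = sqrt(1 + C) (U(C) = sqrt(C + 1) = sqrt(1 + C))
(U((p(2)*(-5))*(-4))*19)*(-59) = (sqrt(1 + ((4*2**2)*(-5))*(-4))*19)*(-59) = (sqrt(1 + ((4*4)*(-5))*(-4))*19)*(-59) = (sqrt(1 + (16*(-5))*(-4))*19)*(-59) = (sqrt(1 - 80*(-4))*19)*(-59) = (sqrt(1 + 320)*19)*(-59) = (sqrt(321)*19)*(-59) = (19*sqrt(321))*(-59) = -1121*sqrt(321)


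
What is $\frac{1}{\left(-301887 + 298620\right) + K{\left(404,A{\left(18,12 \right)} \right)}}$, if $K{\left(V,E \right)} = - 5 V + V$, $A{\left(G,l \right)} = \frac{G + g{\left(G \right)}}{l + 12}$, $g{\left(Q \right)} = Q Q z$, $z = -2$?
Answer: $- \frac{1}{4883} \approx -0.00020479$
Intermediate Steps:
$g{\left(Q \right)} = - 2 Q^{2}$ ($g{\left(Q \right)} = Q Q \left(-2\right) = Q^{2} \left(-2\right) = - 2 Q^{2}$)
$A{\left(G,l \right)} = \frac{G - 2 G^{2}}{12 + l}$ ($A{\left(G,l \right)} = \frac{G - 2 G^{2}}{l + 12} = \frac{G - 2 G^{2}}{12 + l}$)
$K{\left(V,E \right)} = - 4 V$
$\frac{1}{\left(-301887 + 298620\right) + K{\left(404,A{\left(18,12 \right)} \right)}} = \frac{1}{\left(-301887 + 298620\right) - 1616} = \frac{1}{-3267 - 1616} = \frac{1}{-4883} = - \frac{1}{4883}$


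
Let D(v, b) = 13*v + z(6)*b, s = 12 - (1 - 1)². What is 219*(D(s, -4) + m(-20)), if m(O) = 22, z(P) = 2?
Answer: 37230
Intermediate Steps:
s = 12 (s = 12 - 1*0² = 12 - 1*0 = 12 + 0 = 12)
D(v, b) = 2*b + 13*v (D(v, b) = 13*v + 2*b = 2*b + 13*v)
219*(D(s, -4) + m(-20)) = 219*((2*(-4) + 13*12) + 22) = 219*((-8 + 156) + 22) = 219*(148 + 22) = 219*170 = 37230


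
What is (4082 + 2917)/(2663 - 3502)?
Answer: -6999/839 ≈ -8.3421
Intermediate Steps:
(4082 + 2917)/(2663 - 3502) = 6999/(-839) = 6999*(-1/839) = -6999/839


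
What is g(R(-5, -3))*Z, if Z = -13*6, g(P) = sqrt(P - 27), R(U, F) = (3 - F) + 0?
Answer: -78*I*sqrt(21) ≈ -357.44*I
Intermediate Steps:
R(U, F) = 3 - F
g(P) = sqrt(-27 + P)
Z = -78
g(R(-5, -3))*Z = sqrt(-27 + (3 - 1*(-3)))*(-78) = sqrt(-27 + (3 + 3))*(-78) = sqrt(-27 + 6)*(-78) = sqrt(-21)*(-78) = (I*sqrt(21))*(-78) = -78*I*sqrt(21)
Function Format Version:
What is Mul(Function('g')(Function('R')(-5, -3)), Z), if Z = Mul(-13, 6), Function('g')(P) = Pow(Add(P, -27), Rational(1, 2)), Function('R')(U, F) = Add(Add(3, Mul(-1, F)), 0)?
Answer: Mul(-78, I, Pow(21, Rational(1, 2))) ≈ Mul(-357.44, I)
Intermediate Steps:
Function('R')(U, F) = Add(3, Mul(-1, F))
Function('g')(P) = Pow(Add(-27, P), Rational(1, 2))
Z = -78
Mul(Function('g')(Function('R')(-5, -3)), Z) = Mul(Pow(Add(-27, Add(3, Mul(-1, -3))), Rational(1, 2)), -78) = Mul(Pow(Add(-27, Add(3, 3)), Rational(1, 2)), -78) = Mul(Pow(Add(-27, 6), Rational(1, 2)), -78) = Mul(Pow(-21, Rational(1, 2)), -78) = Mul(Mul(I, Pow(21, Rational(1, 2))), -78) = Mul(-78, I, Pow(21, Rational(1, 2)))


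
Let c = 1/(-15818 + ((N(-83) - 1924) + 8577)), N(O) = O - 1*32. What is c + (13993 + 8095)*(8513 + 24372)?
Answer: 6740656806399/9280 ≈ 7.2636e+8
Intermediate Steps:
N(O) = -32 + O (N(O) = O - 32 = -32 + O)
c = -1/9280 (c = 1/(-15818 + (((-32 - 83) - 1924) + 8577)) = 1/(-15818 + ((-115 - 1924) + 8577)) = 1/(-15818 + (-2039 + 8577)) = 1/(-15818 + 6538) = 1/(-9280) = -1/9280 ≈ -0.00010776)
c + (13993 + 8095)*(8513 + 24372) = -1/9280 + (13993 + 8095)*(8513 + 24372) = -1/9280 + 22088*32885 = -1/9280 + 726363880 = 6740656806399/9280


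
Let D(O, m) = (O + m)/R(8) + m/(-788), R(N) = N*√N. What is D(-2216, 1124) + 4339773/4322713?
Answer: -359747072/851574461 - 273*√2/8 ≈ -48.682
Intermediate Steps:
R(N) = N^(3/2)
D(O, m) = -m/788 + √2*(O + m)/32 (D(O, m) = (O + m)/(8^(3/2)) + m/(-788) = (O + m)/((16*√2)) + m*(-1/788) = (O + m)*(√2/32) - m/788 = √2*(O + m)/32 - m/788 = -m/788 + √2*(O + m)/32)
D(-2216, 1124) + 4339773/4322713 = (-1/788*1124 + (1/32)*(-2216)*√2 + (1/32)*1124*√2) + 4339773/4322713 = (-281/197 - 277*√2/4 + 281*√2/8) + 4339773*(1/4322713) = (-281/197 - 273*√2/8) + 4339773/4322713 = -359747072/851574461 - 273*√2/8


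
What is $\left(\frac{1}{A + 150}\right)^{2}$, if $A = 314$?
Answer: $\frac{1}{215296} \approx 4.6448 \cdot 10^{-6}$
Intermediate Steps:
$\left(\frac{1}{A + 150}\right)^{2} = \left(\frac{1}{314 + 150}\right)^{2} = \left(\frac{1}{464}\right)^{2} = \frac{1}{215296}$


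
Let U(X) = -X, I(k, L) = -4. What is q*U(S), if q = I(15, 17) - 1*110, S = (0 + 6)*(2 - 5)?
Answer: -2052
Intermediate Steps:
S = -18 (S = 6*(-3) = -18)
q = -114 (q = -4 - 1*110 = -4 - 110 = -114)
q*U(S) = -(-114)*(-18) = -114*18 = -2052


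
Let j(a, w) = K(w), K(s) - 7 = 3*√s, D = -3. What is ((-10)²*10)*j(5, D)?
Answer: 7000 + 3000*I*√3 ≈ 7000.0 + 5196.2*I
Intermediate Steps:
K(s) = 7 + 3*√s
j(a, w) = 7 + 3*√w
((-10)²*10)*j(5, D) = ((-10)²*10)*(7 + 3*√(-3)) = (100*10)*(7 + 3*(I*√3)) = 1000*(7 + 3*I*√3) = 7000 + 3000*I*√3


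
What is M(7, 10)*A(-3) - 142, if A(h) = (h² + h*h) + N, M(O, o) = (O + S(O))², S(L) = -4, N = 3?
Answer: 47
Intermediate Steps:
M(O, o) = (-4 + O)² (M(O, o) = (O - 4)² = (-4 + O)²)
A(h) = 3 + 2*h² (A(h) = (h² + h*h) + 3 = (h² + h²) + 3 = 2*h² + 3 = 3 + 2*h²)
M(7, 10)*A(-3) - 142 = (-4 + 7)²*(3 + 2*(-3)²) - 142 = 3²*(3 + 2*9) - 142 = 9*(3 + 18) - 142 = 9*21 - 142 = 189 - 142 = 47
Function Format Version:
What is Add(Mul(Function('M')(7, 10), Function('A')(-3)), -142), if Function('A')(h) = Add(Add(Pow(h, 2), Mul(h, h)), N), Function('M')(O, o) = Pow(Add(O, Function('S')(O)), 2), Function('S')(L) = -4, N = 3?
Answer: 47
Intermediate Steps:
Function('M')(O, o) = Pow(Add(-4, O), 2) (Function('M')(O, o) = Pow(Add(O, -4), 2) = Pow(Add(-4, O), 2))
Function('A')(h) = Add(3, Mul(2, Pow(h, 2))) (Function('A')(h) = Add(Add(Pow(h, 2), Mul(h, h)), 3) = Add(Add(Pow(h, 2), Pow(h, 2)), 3) = Add(Mul(2, Pow(h, 2)), 3) = Add(3, Mul(2, Pow(h, 2))))
Add(Mul(Function('M')(7, 10), Function('A')(-3)), -142) = Add(Mul(Pow(Add(-4, 7), 2), Add(3, Mul(2, Pow(-3, 2)))), -142) = Add(Mul(Pow(3, 2), Add(3, Mul(2, 9))), -142) = Add(Mul(9, Add(3, 18)), -142) = Add(Mul(9, 21), -142) = Add(189, -142) = 47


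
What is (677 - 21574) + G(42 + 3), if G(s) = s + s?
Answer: -20807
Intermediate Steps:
G(s) = 2*s
(677 - 21574) + G(42 + 3) = (677 - 21574) + 2*(42 + 3) = -20897 + 2*45 = -20897 + 90 = -20807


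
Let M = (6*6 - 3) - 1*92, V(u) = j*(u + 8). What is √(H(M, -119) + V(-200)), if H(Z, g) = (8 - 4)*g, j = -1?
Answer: 2*I*√71 ≈ 16.852*I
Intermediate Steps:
V(u) = -8 - u (V(u) = -(u + 8) = -(8 + u) = -8 - u)
M = -59 (M = (36 - 3) - 92 = 33 - 92 = -59)
H(Z, g) = 4*g
√(H(M, -119) + V(-200)) = √(4*(-119) + (-8 - 1*(-200))) = √(-476 + (-8 + 200)) = √(-476 + 192) = √(-284) = 2*I*√71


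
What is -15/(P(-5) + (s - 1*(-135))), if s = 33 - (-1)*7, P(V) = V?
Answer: -3/34 ≈ -0.088235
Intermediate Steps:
s = 40 (s = 33 - 1*(-7) = 33 + 7 = 40)
-15/(P(-5) + (s - 1*(-135))) = -15/(-5 + (40 - 1*(-135))) = -15/(-5 + (40 + 135)) = -15/(-5 + 175) = -15/170 = -15*1/170 = -3/34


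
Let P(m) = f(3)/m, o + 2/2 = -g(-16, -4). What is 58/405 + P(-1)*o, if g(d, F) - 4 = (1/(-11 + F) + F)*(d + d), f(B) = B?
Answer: 32849/81 ≈ 405.54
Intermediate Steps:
g(d, F) = 4 + 2*d*(F + 1/(-11 + F)) (g(d, F) = 4 + (1/(-11 + F) + F)*(d + d) = 4 + (F + 1/(-11 + F))*(2*d) = 4 + 2*d*(F + 1/(-11 + F)))
o = -2027/15 (o = -1 - 2*(-22 - 16 + 2*(-4) - 16*(-4)² - 11*(-4)*(-16))/(-11 - 4) = -1 - 2*(-22 - 16 - 8 - 16*16 - 704)/(-15) = -1 - 2*(-1)*(-22 - 16 - 8 - 256 - 704)/15 = -1 - 2*(-1)*(-1006)/15 = -1 - 1*2012/15 = -1 - 2012/15 = -2027/15 ≈ -135.13)
P(m) = 3/m
58/405 + P(-1)*o = 58/405 + (3/(-1))*(-2027/15) = 58*(1/405) + (3*(-1))*(-2027/15) = 58/405 - 3*(-2027/15) = 58/405 + 2027/5 = 32849/81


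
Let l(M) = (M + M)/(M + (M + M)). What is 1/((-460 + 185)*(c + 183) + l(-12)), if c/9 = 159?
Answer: -3/1331548 ≈ -2.2530e-6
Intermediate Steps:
c = 1431 (c = 9*159 = 1431)
l(M) = ⅔ (l(M) = (2*M)/(M + 2*M) = (2*M)/((3*M)) = (2*M)*(1/(3*M)) = ⅔)
1/((-460 + 185)*(c + 183) + l(-12)) = 1/((-460 + 185)*(1431 + 183) + ⅔) = 1/(-275*1614 + ⅔) = 1/(-443850 + ⅔) = 1/(-1331548/3) = -3/1331548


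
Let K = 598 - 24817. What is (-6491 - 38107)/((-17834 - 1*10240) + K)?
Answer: 14866/17431 ≈ 0.85285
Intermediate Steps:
K = -24219
(-6491 - 38107)/((-17834 - 1*10240) + K) = (-6491 - 38107)/((-17834 - 1*10240) - 24219) = -44598/((-17834 - 10240) - 24219) = -44598/(-28074 - 24219) = -44598/(-52293) = -44598*(-1/52293) = 14866/17431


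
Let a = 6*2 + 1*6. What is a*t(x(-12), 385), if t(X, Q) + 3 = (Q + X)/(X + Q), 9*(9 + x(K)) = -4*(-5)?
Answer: -36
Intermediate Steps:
a = 18 (a = 12 + 6 = 18)
x(K) = -61/9 (x(K) = -9 + (-4*(-5))/9 = -9 + (⅑)*20 = -9 + 20/9 = -61/9)
t(X, Q) = -2 (t(X, Q) = -3 + (Q + X)/(X + Q) = -3 + (Q + X)/(Q + X) = -3 + 1 = -2)
a*t(x(-12), 385) = 18*(-2) = -36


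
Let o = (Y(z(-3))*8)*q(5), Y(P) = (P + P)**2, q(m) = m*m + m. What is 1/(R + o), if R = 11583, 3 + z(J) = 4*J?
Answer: 1/227583 ≈ 4.3940e-6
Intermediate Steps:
z(J) = -3 + 4*J
q(m) = m + m**2 (q(m) = m**2 + m = m + m**2)
Y(P) = 4*P**2 (Y(P) = (2*P)**2 = 4*P**2)
o = 216000 (o = ((4*(-3 + 4*(-3))**2)*8)*(5*(1 + 5)) = ((4*(-3 - 12)**2)*8)*(5*6) = ((4*(-15)**2)*8)*30 = ((4*225)*8)*30 = (900*8)*30 = 7200*30 = 216000)
1/(R + o) = 1/(11583 + 216000) = 1/227583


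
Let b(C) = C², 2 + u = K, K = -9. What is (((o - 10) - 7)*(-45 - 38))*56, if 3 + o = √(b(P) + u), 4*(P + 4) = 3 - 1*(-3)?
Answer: 92960 - 2324*I*√19 ≈ 92960.0 - 10130.0*I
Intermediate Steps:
P = -5/2 (P = -4 + (3 - 1*(-3))/4 = -4 + (3 + 3)/4 = -4 + (¼)*6 = -4 + 3/2 = -5/2 ≈ -2.5000)
u = -11 (u = -2 - 9 = -11)
o = -3 + I*√19/2 (o = -3 + √((-5/2)² - 11) = -3 + √(25/4 - 11) = -3 + √(-19/4) = -3 + I*√19/2 ≈ -3.0 + 2.1795*I)
(((o - 10) - 7)*(-45 - 38))*56 = ((((-3 + I*√19/2) - 10) - 7)*(-45 - 38))*56 = (((-13 + I*√19/2) - 7)*(-83))*56 = ((-20 + I*√19/2)*(-83))*56 = (1660 - 83*I*√19/2)*56 = 92960 - 2324*I*√19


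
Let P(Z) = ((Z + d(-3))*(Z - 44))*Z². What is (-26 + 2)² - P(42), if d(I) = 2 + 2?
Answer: 162864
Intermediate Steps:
d(I) = 4
P(Z) = Z²*(-44 + Z)*(4 + Z) (P(Z) = ((Z + 4)*(Z - 44))*Z² = ((4 + Z)*(-44 + Z))*Z² = ((-44 + Z)*(4 + Z))*Z² = Z²*(-44 + Z)*(4 + Z))
(-26 + 2)² - P(42) = (-26 + 2)² - 42²*(-176 + 42² - 40*42) = (-24)² - 1764*(-176 + 1764 - 1680) = 576 - 1764*(-92) = 576 - 1*(-162288) = 576 + 162288 = 162864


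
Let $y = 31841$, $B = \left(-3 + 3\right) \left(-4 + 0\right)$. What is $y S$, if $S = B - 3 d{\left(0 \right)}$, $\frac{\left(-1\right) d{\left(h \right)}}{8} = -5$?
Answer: $-3820920$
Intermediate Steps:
$d{\left(h \right)} = 40$ ($d{\left(h \right)} = \left(-8\right) \left(-5\right) = 40$)
$B = 0$ ($B = 0 \left(-4\right) = 0$)
$S = -120$ ($S = 0 - 120 = -120$)
$y S = 31841 \left(-120\right) = -3820920$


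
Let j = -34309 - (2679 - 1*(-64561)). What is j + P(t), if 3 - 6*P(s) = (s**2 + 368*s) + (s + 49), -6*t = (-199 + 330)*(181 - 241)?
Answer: -1404415/3 ≈ -4.6814e+5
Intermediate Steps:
t = 1310 (t = -(-199 + 330)*(181 - 241)/6 = -131*(-60)/6 = -1/6*(-7860) = 1310)
P(s) = -23/3 - 123*s/2 - s**2/6 (P(s) = 1/2 - ((s**2 + 368*s) + (s + 49))/6 = 1/2 - ((s**2 + 368*s) + (49 + s))/6 = 1/2 - (49 + s**2 + 369*s)/6 = 1/2 + (-49/6 - 123*s/2 - s**2/6) = -23/3 - 123*s/2 - s**2/6)
j = -101549 (j = -34309 - (2679 + 64561) = -34309 - 1*67240 = -34309 - 67240 = -101549)
j + P(t) = -101549 + (-23/3 - 123/2*1310 - 1/6*1310**2) = -101549 + (-23/3 - 80565 - 1/6*1716100) = -101549 + (-23/3 - 80565 - 858050/3) = -101549 - 1099768/3 = -1404415/3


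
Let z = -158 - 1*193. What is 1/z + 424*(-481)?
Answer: -71584345/351 ≈ -2.0394e+5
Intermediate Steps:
z = -351 (z = -158 - 193 = -351)
1/z + 424*(-481) = 1/(-351) + 424*(-481) = -1/351 - 203944 = -71584345/351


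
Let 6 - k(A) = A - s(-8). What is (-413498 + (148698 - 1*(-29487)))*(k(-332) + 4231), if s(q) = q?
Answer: -1073262593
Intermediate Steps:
k(A) = -2 - A (k(A) = 6 - (A - 1*(-8)) = 6 - (A + 8) = 6 - (8 + A) = 6 + (-8 - A) = -2 - A)
(-413498 + (148698 - 1*(-29487)))*(k(-332) + 4231) = (-413498 + (148698 - 1*(-29487)))*((-2 - 1*(-332)) + 4231) = (-413498 + (148698 + 29487))*((-2 + 332) + 4231) = (-413498 + 178185)*(330 + 4231) = -235313*4561 = -1073262593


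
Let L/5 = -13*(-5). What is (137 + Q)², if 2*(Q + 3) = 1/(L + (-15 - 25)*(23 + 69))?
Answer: 808450941321/45024100 ≈ 17956.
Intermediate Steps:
L = 325 (L = 5*(-13*(-5)) = 5*65 = 325)
Q = -20131/6710 (Q = -3 + 1/(2*(325 + (-15 - 25)*(23 + 69))) = -3 + 1/(2*(325 - 40*92)) = -3 + 1/(2*(325 - 3680)) = -3 + (½)/(-3355) = -3 + (½)*(-1/3355) = -3 - 1/6710 = -20131/6710 ≈ -3.0001)
(137 + Q)² = (137 - 20131/6710)² = (899139/6710)² = 808450941321/45024100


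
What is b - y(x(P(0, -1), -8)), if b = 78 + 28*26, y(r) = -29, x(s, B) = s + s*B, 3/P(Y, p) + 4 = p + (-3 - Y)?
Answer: 835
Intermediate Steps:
P(Y, p) = 3/(-7 + p - Y) (P(Y, p) = 3/(-4 + (p + (-3 - Y))) = 3/(-4 + (-3 + p - Y)) = 3/(-7 + p - Y))
x(s, B) = s + B*s
b = 806 (b = 78 + 728 = 806)
b - y(x(P(0, -1), -8)) = 806 - 1*(-29) = 806 + 29 = 835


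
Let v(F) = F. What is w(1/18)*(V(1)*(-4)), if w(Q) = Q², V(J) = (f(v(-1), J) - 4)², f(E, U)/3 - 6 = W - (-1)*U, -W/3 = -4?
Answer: -2809/81 ≈ -34.679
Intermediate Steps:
W = 12 (W = -3*(-4) = 12)
f(E, U) = 54 + 3*U (f(E, U) = 18 + 3*(12 - (-1)*U) = 18 + 3*(12 + U) = 18 + (36 + 3*U) = 54 + 3*U)
V(J) = (50 + 3*J)² (V(J) = ((54 + 3*J) - 4)² = (50 + 3*J)²)
w(1/18)*(V(1)*(-4)) = (1/18)²*((50 + 3*1)²*(-4)) = (1/18)²*((50 + 3)²*(-4)) = (53²*(-4))/324 = (2809*(-4))/324 = (1/324)*(-11236) = -2809/81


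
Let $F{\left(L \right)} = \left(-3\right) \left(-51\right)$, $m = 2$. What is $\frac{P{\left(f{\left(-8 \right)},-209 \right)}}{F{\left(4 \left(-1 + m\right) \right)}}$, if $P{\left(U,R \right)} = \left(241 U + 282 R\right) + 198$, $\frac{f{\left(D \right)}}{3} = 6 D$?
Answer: $- \frac{31148}{51} \approx -610.75$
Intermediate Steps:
$f{\left(D \right)} = 18 D$ ($f{\left(D \right)} = 3 \cdot 6 D = 18 D$)
$F{\left(L \right)} = 153$
$P{\left(U,R \right)} = 198 + 241 U + 282 R$
$\frac{P{\left(f{\left(-8 \right)},-209 \right)}}{F{\left(4 \left(-1 + m\right) \right)}} = \frac{198 + 241 \cdot 18 \left(-8\right) + 282 \left(-209\right)}{153} = \left(198 + 241 \left(-144\right) - 58938\right) \frac{1}{153} = \left(198 - 34704 - 58938\right) \frac{1}{153} = \left(-93444\right) \frac{1}{153} = - \frac{31148}{51}$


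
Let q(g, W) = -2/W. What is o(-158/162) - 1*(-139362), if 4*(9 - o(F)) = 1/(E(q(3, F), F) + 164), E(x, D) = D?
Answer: 7361576139/52820 ≈ 1.3937e+5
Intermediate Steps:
o(F) = 9 - 1/(4*(164 + F)) (o(F) = 9 - 1/(4*(F + 164)) = 9 - 1/(4*(164 + F)))
o(-158/162) - 1*(-139362) = (5903 + 36*(-158/162))/(4*(164 - 158/162)) - 1*(-139362) = (5903 + 36*(-158*1/162))/(4*(164 - 158*1/162)) + 139362 = (5903 + 36*(-79/81))/(4*(164 - 79/81)) + 139362 = (5903 - 316/9)/(4*(13205/81)) + 139362 = (1/4)*(81/13205)*(52811/9) + 139362 = 475299/52820 + 139362 = 7361576139/52820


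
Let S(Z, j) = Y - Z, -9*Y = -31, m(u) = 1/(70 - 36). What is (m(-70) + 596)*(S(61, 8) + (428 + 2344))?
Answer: 82512325/51 ≈ 1.6179e+6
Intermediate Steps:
m(u) = 1/34
Y = 31/9 (Y = -⅑*(-31) = 31/9 ≈ 3.4444)
S(Z, j) = 31/9 - Z
(m(-70) + 596)*(S(61, 8) + (428 + 2344)) = (1/34 + 596)*((31/9 - 1*61) + (428 + 2344)) = 20265*((31/9 - 61) + 2772)/34 = 20265*(-518/9 + 2772)/34 = (20265/34)*(24430/9) = 82512325/51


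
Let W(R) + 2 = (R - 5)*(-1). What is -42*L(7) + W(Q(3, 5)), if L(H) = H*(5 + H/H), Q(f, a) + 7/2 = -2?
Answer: -3511/2 ≈ -1755.5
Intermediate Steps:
Q(f, a) = -11/2 (Q(f, a) = -7/2 - 2 = -11/2)
W(R) = 3 - R (W(R) = -2 + (R - 5)*(-1) = -2 + (-5 + R)*(-1) = -2 + (5 - R) = 3 - R)
L(H) = 6*H (L(H) = H*(5 + 1) = H*6 = 6*H)
-42*L(7) + W(Q(3, 5)) = -252*7 + (3 - 1*(-11/2)) = -42*42 + (3 + 11/2) = -1764 + 17/2 = -3511/2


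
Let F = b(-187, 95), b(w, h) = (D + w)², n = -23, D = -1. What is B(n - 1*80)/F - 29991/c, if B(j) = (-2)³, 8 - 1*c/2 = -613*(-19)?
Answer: 33119240/25710551 ≈ 1.2882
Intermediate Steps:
c = -23278 (c = 16 - (-1226)*(-19) = 16 - 2*11647 = 16 - 23294 = -23278)
B(j) = -8
b(w, h) = (-1 + w)²
F = 35344 (F = (-1 - 187)² = (-188)² = 35344)
B(n - 1*80)/F - 29991/c = -8/35344 - 29991/(-23278) = -8*1/35344 - 29991*(-1/23278) = -1/4418 + 29991/23278 = 33119240/25710551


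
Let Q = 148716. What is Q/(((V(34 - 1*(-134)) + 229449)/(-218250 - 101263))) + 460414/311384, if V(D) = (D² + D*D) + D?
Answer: -273996424878803/1649556740 ≈ -1.6610e+5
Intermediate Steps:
V(D) = D + 2*D² (V(D) = (D² + D²) + D = 2*D² + D = D + 2*D²)
Q/(((V(34 - 1*(-134)) + 229449)/(-218250 - 101263))) + 460414/311384 = 148716/((((34 - 1*(-134))*(1 + 2*(34 - 1*(-134))) + 229449)/(-218250 - 101263))) + 460414/311384 = 148716/((((34 + 134)*(1 + 2*(34 + 134)) + 229449)/(-319513))) + 460414*(1/311384) = 148716/(((168*(1 + 2*168) + 229449)*(-1/319513))) + 230207/155692 = 148716/(((168*(1 + 336) + 229449)*(-1/319513))) + 230207/155692 = 148716/(((168*337 + 229449)*(-1/319513))) + 230207/155692 = 148716/(((56616 + 229449)*(-1/319513))) + 230207/155692 = 148716/((286065*(-1/319513))) + 230207/155692 = 148716/(-286065/319513) + 230207/155692 = 148716*(-319513/286065) + 230207/155692 = -1759877604/10595 + 230207/155692 = -273996424878803/1649556740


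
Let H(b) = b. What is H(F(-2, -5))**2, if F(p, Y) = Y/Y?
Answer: 1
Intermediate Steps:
F(p, Y) = 1
H(F(-2, -5))**2 = 1**2 = 1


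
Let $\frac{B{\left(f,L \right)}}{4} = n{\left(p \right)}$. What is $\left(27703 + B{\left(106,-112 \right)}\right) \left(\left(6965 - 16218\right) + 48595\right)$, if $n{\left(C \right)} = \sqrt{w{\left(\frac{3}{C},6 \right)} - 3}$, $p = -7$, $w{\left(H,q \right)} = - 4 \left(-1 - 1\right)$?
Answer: $1089891426 + 157368 \sqrt{5} \approx 1.0902 \cdot 10^{9}$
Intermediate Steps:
$w{\left(H,q \right)} = 8$ ($w{\left(H,q \right)} = \left(-4\right) \left(-2\right) = 8$)
$n{\left(C \right)} = \sqrt{5}$ ($n{\left(C \right)} = \sqrt{8 - 3} = \sqrt{5}$)
$B{\left(f,L \right)} = 4 \sqrt{5}$
$\left(27703 + B{\left(106,-112 \right)}\right) \left(\left(6965 - 16218\right) + 48595\right) = \left(27703 + 4 \sqrt{5}\right) \left(\left(6965 - 16218\right) + 48595\right) = \left(27703 + 4 \sqrt{5}\right) \left(-9253 + 48595\right) = \left(27703 + 4 \sqrt{5}\right) 39342 = 1089891426 + 157368 \sqrt{5}$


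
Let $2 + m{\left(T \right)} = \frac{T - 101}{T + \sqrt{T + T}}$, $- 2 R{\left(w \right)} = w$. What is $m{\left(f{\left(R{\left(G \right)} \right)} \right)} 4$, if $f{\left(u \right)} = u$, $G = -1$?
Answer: $-276$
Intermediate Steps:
$R{\left(w \right)} = - \frac{w}{2}$
$m{\left(T \right)} = -2 + \frac{-101 + T}{T + \sqrt{2} \sqrt{T}}$ ($m{\left(T \right)} = -2 + \frac{T - 101}{T + \sqrt{T + T}} = -2 + \frac{-101 + T}{T + \sqrt{2 T}} = -2 + \frac{-101 + T}{T + \sqrt{2} \sqrt{T}}$)
$m{\left(f{\left(R{\left(G \right)} \right)} \right)} 4 = \frac{-101 - \left(- \frac{1}{2}\right) \left(-1\right) - 2 \sqrt{2} \sqrt{\left(- \frac{1}{2}\right) \left(-1\right)}}{\left(- \frac{1}{2}\right) \left(-1\right) + \sqrt{2} \sqrt{\left(- \frac{1}{2}\right) \left(-1\right)}} 4 = \frac{-101 - \frac{1}{2} - \frac{2 \sqrt{2}}{\sqrt{2}}}{\frac{1}{2} + \frac{\sqrt{2}}{\sqrt{2}}} \cdot 4 = \frac{-101 - \frac{1}{2} - 2 \sqrt{2} \frac{\sqrt{2}}{2}}{\frac{1}{2} + \sqrt{2} \frac{\sqrt{2}}{2}} \cdot 4 = \frac{-101 - \frac{1}{2} - 2}{\frac{1}{2} + 1} \cdot 4 = \frac{1}{\frac{3}{2}} \left(- \frac{207}{2}\right) 4 = \frac{2}{3} \left(- \frac{207}{2}\right) 4 = \left(-69\right) 4 = -276$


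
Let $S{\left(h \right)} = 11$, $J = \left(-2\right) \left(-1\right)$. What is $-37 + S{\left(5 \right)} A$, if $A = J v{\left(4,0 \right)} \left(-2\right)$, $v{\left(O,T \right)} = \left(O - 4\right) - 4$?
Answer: $139$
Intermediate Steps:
$J = 2$
$v{\left(O,T \right)} = -8 + O$ ($v{\left(O,T \right)} = \left(-4 + O\right) - 4 = -8 + O$)
$A = 16$ ($A = 2 \left(-8 + 4\right) \left(-2\right) = 2 \left(-4\right) \left(-2\right) = \left(-8\right) \left(-2\right) = 16$)
$-37 + S{\left(5 \right)} A = -37 + 11 \cdot 16 = -37 + 176 = 139$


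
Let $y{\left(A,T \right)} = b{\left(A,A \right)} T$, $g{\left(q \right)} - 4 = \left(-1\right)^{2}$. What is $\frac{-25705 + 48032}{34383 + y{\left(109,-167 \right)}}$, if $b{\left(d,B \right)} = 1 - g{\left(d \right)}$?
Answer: $\frac{22327}{35051} \approx 0.63699$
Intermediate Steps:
$g{\left(q \right)} = 5$ ($g{\left(q \right)} = 4 + \left(-1\right)^{2} = 4 + 1 = 5$)
$b{\left(d,B \right)} = -4$ ($b{\left(d,B \right)} = 1 - 5 = -4$)
$y{\left(A,T \right)} = - 4 T$
$\frac{-25705 + 48032}{34383 + y{\left(109,-167 \right)}} = \frac{-25705 + 48032}{34383 - -668} = \frac{22327}{34383 + 668} = \frac{22327}{35051}$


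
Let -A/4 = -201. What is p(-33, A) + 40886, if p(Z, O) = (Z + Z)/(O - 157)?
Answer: 26453176/647 ≈ 40886.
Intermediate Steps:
A = 804 (A = -4*(-201) = 804)
p(Z, O) = 2*Z/(-157 + O) (p(Z, O) = (2*Z)/(-157 + O) = 2*Z/(-157 + O))
p(-33, A) + 40886 = 2*(-33)/(-157 + 804) + 40886 = 2*(-33)/647 + 40886 = 2*(-33)*(1/647) + 40886 = -66/647 + 40886 = 26453176/647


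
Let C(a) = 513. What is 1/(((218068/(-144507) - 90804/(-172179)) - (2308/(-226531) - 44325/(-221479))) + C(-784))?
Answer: 19814755274159262219/10141754290087473321502 ≈ 0.0019538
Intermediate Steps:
1/(((218068/(-144507) - 90804/(-172179)) - (2308/(-226531) - 44325/(-221479))) + C(-784)) = 1/(((218068/(-144507) - 90804/(-172179)) - (2308/(-226531) - 44325/(-221479))) + 513) = 1/(((218068*(-1/144507) - 90804*(-1/172179)) - (2308*(-1/226531) - 44325*(-1/221479))) + 513) = 1/(((-218068/144507 + 4324/8199) - (-2308/226531 + 44325/221479)) + 513) = 1/((-387697088/394937631 - 1*9529813043/50171859349) + 513) = 1/((-387697088/394937631 - 9529813043/50171859349) + 513) = 1/(-23215165556228196845/19814755274159262219 + 513) = 1/(10141754290087473321502/19814755274159262219) = 19814755274159262219/10141754290087473321502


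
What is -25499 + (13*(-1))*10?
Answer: -25629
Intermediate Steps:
-25499 + (13*(-1))*10 = -25499 - 13*10 = -25499 - 130 = -25629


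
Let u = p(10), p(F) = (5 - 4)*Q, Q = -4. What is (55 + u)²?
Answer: 2601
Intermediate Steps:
p(F) = -4 (p(F) = (5 - 4)*(-4) = 1*(-4) = -4)
u = -4
(55 + u)² = (55 - 4)² = 51² = 2601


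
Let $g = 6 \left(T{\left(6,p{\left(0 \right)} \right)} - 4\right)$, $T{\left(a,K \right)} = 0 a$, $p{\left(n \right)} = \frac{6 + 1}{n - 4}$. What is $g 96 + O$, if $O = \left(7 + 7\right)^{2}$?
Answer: $-2108$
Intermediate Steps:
$p{\left(n \right)} = \frac{7}{-4 + n}$
$T{\left(a,K \right)} = 0$
$O = 196$ ($O = 14^{2} = 196$)
$g = -24$ ($g = 6 \left(0 - 4\right) = 6 \left(-4\right) = -24$)
$g 96 + O = \left(-24\right) 96 + 196 = -2304 + 196 = -2108$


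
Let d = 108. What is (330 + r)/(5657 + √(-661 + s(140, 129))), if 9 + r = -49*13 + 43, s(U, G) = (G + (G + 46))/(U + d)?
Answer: -15958397/330690524 + 91*I*√634043/330690524 ≈ -0.048258 + 0.00021912*I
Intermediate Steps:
s(U, G) = (46 + 2*G)/(108 + U) (s(U, G) = (G + (G + 46))/(U + 108) = (G + (46 + G))/(108 + U) = (46 + 2*G)/(108 + U))
r = -603 (r = -9 + (-49*13 + 43) = -9 + (-637 + 43) = -9 - 594 = -603)
(330 + r)/(5657 + √(-661 + s(140, 129))) = (330 - 603)/(5657 + √(-661 + 2*(23 + 129)/(108 + 140))) = -273/(5657 + √(-661 + 2*152/248)) = -273/(5657 + √(-661 + 2*(1/248)*152)) = -273/(5657 + √(-661 + 38/31)) = -273/(5657 + √(-20453/31)) = -273/(5657 + I*√634043/31)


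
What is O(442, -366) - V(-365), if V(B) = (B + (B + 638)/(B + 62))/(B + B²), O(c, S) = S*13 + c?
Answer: -14478940701/3354715 ≈ -4316.0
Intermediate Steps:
O(c, S) = c + 13*S (O(c, S) = 13*S + c = c + 13*S)
V(B) = (B + (638 + B)/(62 + B))/(B + B²)
O(442, -366) - V(-365) = (442 + 13*(-366)) - (638 + (-365)² + 63*(-365))/((-365)*(62 + (-365)² + 63*(-365))) = (442 - 4758) - (-1)*(638 + 133225 - 22995)/(365*(62 + 133225 - 22995)) = -4316 - (-1)*110868/(365*110292) = -4316 - 1*(-9239/3354715) = -4316 + 9239/3354715 = -14478940701/3354715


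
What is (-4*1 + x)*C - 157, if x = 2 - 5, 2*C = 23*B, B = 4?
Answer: -479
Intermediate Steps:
C = 46 (C = (23*4)/2 = (½)*92 = 46)
x = -3
(-4*1 + x)*C - 157 = (-4*1 - 3)*46 - 157 = (-4 - 3)*46 - 157 = -7*46 - 157 = -322 - 157 = -479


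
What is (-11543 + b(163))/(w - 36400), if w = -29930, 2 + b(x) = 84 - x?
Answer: 5812/33165 ≈ 0.17525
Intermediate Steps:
b(x) = 82 - x (b(x) = -2 + (84 - x) = 82 - x)
(-11543 + b(163))/(w - 36400) = (-11543 + (82 - 1*163))/(-29930 - 36400) = (-11543 + (82 - 163))/(-66330) = (-11543 - 81)*(-1/66330) = -11624*(-1/66330) = 5812/33165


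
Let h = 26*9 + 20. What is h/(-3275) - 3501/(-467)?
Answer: 11347157/1529425 ≈ 7.4192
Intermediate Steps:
h = 254 (h = 234 + 20 = 254)
h/(-3275) - 3501/(-467) = 254/(-3275) - 3501/(-467) = 254*(-1/3275) - 3501*(-1/467) = -254/3275 + 3501/467 = 11347157/1529425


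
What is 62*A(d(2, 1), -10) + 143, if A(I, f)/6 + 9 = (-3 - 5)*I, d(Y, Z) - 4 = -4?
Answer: -3205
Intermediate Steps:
d(Y, Z) = 0 (d(Y, Z) = 4 - 4 = 0)
A(I, f) = -54 - 48*I (A(I, f) = -54 + 6*((-3 - 5)*I) = -54 + 6*(-8*I) = -54 - 48*I)
62*A(d(2, 1), -10) + 143 = 62*(-54 - 48*0) + 143 = 62*(-54 + 0) + 143 = 62*(-54) + 143 = -3348 + 143 = -3205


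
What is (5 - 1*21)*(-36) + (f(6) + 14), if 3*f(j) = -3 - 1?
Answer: 1766/3 ≈ 588.67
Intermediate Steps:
f(j) = -4/3 (f(j) = (-3 - 1)/3 = (⅓)*(-4) = -4/3)
(5 - 1*21)*(-36) + (f(6) + 14) = (5 - 1*21)*(-36) + (-4/3 + 14) = (5 - 21)*(-36) + 38/3 = -16*(-36) + 38/3 = 576 + 38/3 = 1766/3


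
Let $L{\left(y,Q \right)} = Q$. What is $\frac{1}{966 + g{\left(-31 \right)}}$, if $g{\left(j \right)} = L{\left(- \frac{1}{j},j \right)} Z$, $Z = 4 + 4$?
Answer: $\frac{1}{718} \approx 0.0013928$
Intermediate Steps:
$Z = 8$
$g{\left(j \right)} = 8 j$ ($g{\left(j \right)} = j 8 = 8 j$)
$\frac{1}{966 + g{\left(-31 \right)}} = \frac{1}{966 + 8 \left(-31\right)} = \frac{1}{966 - 248} = \frac{1}{718}$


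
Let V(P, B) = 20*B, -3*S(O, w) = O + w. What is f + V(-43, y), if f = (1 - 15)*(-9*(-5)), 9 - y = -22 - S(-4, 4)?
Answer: -10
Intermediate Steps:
S(O, w) = -O/3 - w/3 (S(O, w) = -(O + w)/3 = -O/3 - w/3)
y = 31 (y = 9 - (-22 - (-⅓*(-4) - ⅓*4)) = 9 - (-22 - (4/3 - 4/3)) = 9 - (-22 - 1*0) = 9 - (-22 + 0) = 9 - 1*(-22) = 9 + 22 = 31)
f = -630 (f = -14*45 = -630)
f + V(-43, y) = -630 + 20*31 = -630 + 620 = -10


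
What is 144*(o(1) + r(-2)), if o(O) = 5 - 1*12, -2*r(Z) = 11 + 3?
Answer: -2016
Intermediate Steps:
r(Z) = -7 (r(Z) = -(11 + 3)/2 = -½*14 = -7)
o(O) = -7 (o(O) = 5 - 12 = -7)
144*(o(1) + r(-2)) = 144*(-7 - 7) = 144*(-14) = -2016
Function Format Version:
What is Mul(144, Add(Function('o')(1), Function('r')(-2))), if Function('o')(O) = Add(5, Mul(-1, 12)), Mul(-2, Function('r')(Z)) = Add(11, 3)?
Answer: -2016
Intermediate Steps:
Function('r')(Z) = -7 (Function('r')(Z) = Mul(Rational(-1, 2), Add(11, 3)) = Mul(Rational(-1, 2), 14) = -7)
Function('o')(O) = -7 (Function('o')(O) = Add(5, -12) = -7)
Mul(144, Add(Function('o')(1), Function('r')(-2))) = Mul(144, Add(-7, -7)) = Mul(144, -14) = -2016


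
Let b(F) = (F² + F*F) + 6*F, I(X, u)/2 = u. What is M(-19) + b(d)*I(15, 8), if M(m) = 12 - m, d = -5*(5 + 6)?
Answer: 91551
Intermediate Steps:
d = -55 (d = -5*11 = -55)
I(X, u) = 2*u
b(F) = 2*F² + 6*F (b(F) = (F² + F²) + 6*F = 2*F² + 6*F)
M(-19) + b(d)*I(15, 8) = (12 - 1*(-19)) + (2*(-55)*(3 - 55))*(2*8) = (12 + 19) + (2*(-55)*(-52))*16 = 31 + 5720*16 = 31 + 91520 = 91551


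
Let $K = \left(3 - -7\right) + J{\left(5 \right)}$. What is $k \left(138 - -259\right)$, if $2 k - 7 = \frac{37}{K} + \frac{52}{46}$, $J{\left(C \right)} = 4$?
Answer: $\frac{1377193}{644} \approx 2138.5$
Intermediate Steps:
$K = 14$ ($K = \left(3 - -7\right) + 4 = \left(3 + 7\right) + 4 = 10 + 4 = 14$)
$k = \frac{3469}{644}$ ($k = \frac{7}{2} + \frac{\frac{37}{14} + \frac{52}{46}}{2} = \frac{7}{2} + \frac{37 \cdot \frac{1}{14} + 52 \cdot \frac{1}{46}}{2} = \frac{7}{2} + \frac{\frac{37}{14} + \frac{26}{23}}{2} = \frac{7}{2} + \frac{1}{2} \cdot \frac{1215}{322} = \frac{7}{2} + \frac{1215}{644} = \frac{3469}{644} \approx 5.3866$)
$k \left(138 - -259\right) = \frac{3469 \left(138 - -259\right)}{644} = \frac{3469 \left(138 + 259\right)}{644} = \frac{3469}{644} \cdot 397 = \frac{1377193}{644}$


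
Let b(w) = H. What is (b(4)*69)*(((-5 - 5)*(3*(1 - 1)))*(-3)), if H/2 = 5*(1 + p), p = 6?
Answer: 0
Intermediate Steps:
H = 70 (H = 2*(5*(1 + 6)) = 2*(5*7) = 2*35 = 70)
b(w) = 70
(b(4)*69)*(((-5 - 5)*(3*(1 - 1)))*(-3)) = (70*69)*(((-5 - 5)*(3*(1 - 1)))*(-3)) = 4830*(-30*0*(-3)) = 4830*(-10*0*(-3)) = 4830*(0*(-3)) = 4830*0 = 0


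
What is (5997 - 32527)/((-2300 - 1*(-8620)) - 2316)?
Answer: -1895/286 ≈ -6.6259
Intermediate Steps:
(5997 - 32527)/((-2300 - 1*(-8620)) - 2316) = -26530/((-2300 + 8620) - 2316) = -26530/(6320 - 2316) = -26530/4004 = -26530*1/4004 = -1895/286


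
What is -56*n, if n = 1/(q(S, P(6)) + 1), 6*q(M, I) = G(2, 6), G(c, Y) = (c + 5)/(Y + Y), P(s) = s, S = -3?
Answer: -4032/79 ≈ -51.038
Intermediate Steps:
G(c, Y) = (5 + c)/(2*Y) (G(c, Y) = (5 + c)/((2*Y)) = (5 + c)*(1/(2*Y)) = (5 + c)/(2*Y))
q(M, I) = 7/72 (q(M, I) = ((½)*(5 + 2)/6)/6 = ((½)*(⅙)*7)/6 = (⅙)*(7/12) = 7/72)
n = 72/79 (n = 1/(7/72 + 1) = 1/(79/72) = 72/79 ≈ 0.91139)
-56*n = -56*72/79 = -4032/79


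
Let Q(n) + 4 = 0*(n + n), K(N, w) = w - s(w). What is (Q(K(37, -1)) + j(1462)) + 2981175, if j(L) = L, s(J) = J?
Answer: 2982633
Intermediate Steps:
K(N, w) = 0 (K(N, w) = w - w = 0)
Q(n) = -4 (Q(n) = -4 + 0*(n + n) = -4 + 0*(2*n) = -4 + 0 = -4)
(Q(K(37, -1)) + j(1462)) + 2981175 = (-4 + 1462) + 2981175 = 1458 + 2981175 = 2982633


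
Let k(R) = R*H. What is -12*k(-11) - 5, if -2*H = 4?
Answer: -269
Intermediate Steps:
H = -2 (H = -1/2*4 = -2)
k(R) = -2*R (k(R) = R*(-2) = -2*R)
-12*k(-11) - 5 = -(-24)*(-11) - 5 = -12*22 - 5 = -264 - 5 = -269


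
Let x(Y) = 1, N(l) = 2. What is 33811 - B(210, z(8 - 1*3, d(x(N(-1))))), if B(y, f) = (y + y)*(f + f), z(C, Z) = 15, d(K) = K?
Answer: 21211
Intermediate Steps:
B(y, f) = 4*f*y (B(y, f) = (2*y)*(2*f) = 4*f*y)
33811 - B(210, z(8 - 1*3, d(x(N(-1))))) = 33811 - 4*15*210 = 33811 - 1*12600 = 33811 - 12600 = 21211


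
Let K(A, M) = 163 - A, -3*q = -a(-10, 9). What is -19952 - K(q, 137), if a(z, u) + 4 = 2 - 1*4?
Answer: -20117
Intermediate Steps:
a(z, u) = -6 (a(z, u) = -4 + (2 - 1*4) = -4 + (2 - 4) = -4 - 2 = -6)
q = -2 (q = -(-1)*(-6)/3 = -⅓*6 = -2)
-19952 - K(q, 137) = -19952 - (163 - 1*(-2)) = -19952 - (163 + 2) = -19952 - 1*165 = -19952 - 165 = -20117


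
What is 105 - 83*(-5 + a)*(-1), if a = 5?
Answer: 105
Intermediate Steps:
105 - 83*(-5 + a)*(-1) = 105 - 83*(-5 + 5)*(-1) = 105 - 0*(-1) = 105 - 83*0 = 105 + 0 = 105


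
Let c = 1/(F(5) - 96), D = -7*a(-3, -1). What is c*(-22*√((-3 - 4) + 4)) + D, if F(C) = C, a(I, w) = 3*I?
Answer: 63 + 22*I*√3/91 ≈ 63.0 + 0.41874*I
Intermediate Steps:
D = 63 (D = -21*(-3) = -7*(-9) = 63)
c = -1/91 (c = 1/(5 - 96) = 1/(-91) = -1/91 ≈ -0.010989)
c*(-22*√((-3 - 4) + 4)) + D = -(-22)*√((-3 - 4) + 4)/91 + 63 = -(-22)*√(-7 + 4)/91 + 63 = -(-22)*√(-3)/91 + 63 = -(-22)*I*√3/91 + 63 = 22*I*√3/91 + 63 = 63 + 22*I*√3/91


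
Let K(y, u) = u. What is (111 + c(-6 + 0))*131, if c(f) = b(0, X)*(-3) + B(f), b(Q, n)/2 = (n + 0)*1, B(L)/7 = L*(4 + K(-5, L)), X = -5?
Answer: 29475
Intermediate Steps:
B(L) = 7*L*(4 + L) (B(L) = 7*(L*(4 + L)) = 7*L*(4 + L))
b(Q, n) = 2*n (b(Q, n) = 2*((n + 0)*1) = 2*(n*1) = 2*n)
c(f) = 30 + 7*f*(4 + f) (c(f) = (2*(-5))*(-3) + 7*f*(4 + f) = -10*(-3) + 7*f*(4 + f) = 30 + 7*f*(4 + f))
(111 + c(-6 + 0))*131 = (111 + (30 + 7*(-6 + 0)*(4 + (-6 + 0))))*131 = (111 + (30 + 7*(-6)*(4 - 6)))*131 = (111 + (30 + 7*(-6)*(-2)))*131 = (111 + (30 + 84))*131 = (111 + 114)*131 = 225*131 = 29475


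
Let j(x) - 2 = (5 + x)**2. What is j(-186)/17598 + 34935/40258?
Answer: 161146582/59038357 ≈ 2.7295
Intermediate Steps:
j(x) = 2 + (5 + x)**2
j(-186)/17598 + 34935/40258 = (2 + (5 - 186)**2)/17598 + 34935/40258 = (2 + (-181)**2)*(1/17598) + 34935*(1/40258) = (2 + 32761)*(1/17598) + 34935/40258 = 32763*(1/17598) + 34935/40258 = 10921/5866 + 34935/40258 = 161146582/59038357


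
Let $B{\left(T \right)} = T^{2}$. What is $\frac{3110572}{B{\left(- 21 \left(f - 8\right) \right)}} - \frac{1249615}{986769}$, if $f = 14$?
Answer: $\frac{4033832188}{20722149} \approx 194.66$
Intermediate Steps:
$\frac{3110572}{B{\left(- 21 \left(f - 8\right) \right)}} - \frac{1249615}{986769} = \frac{3110572}{\left(- 21 \left(14 - 8\right)\right)^{2}} - \frac{1249615}{986769} = \frac{3110572}{\left(\left(-21\right) 6\right)^{2}} - \frac{1249615}{986769} = \frac{3110572}{\left(-126\right)^{2}} - \frac{1249615}{986769} = \frac{3110572}{15876} - \frac{1249615}{986769} = 3110572 \cdot \frac{1}{15876} - \frac{1249615}{986769} = \frac{777643}{3969} - \frac{1249615}{986769} = \frac{4033832188}{20722149}$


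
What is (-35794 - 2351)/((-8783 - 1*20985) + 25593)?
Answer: 7629/835 ≈ 9.1365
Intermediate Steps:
(-35794 - 2351)/((-8783 - 1*20985) + 25593) = -38145/((-8783 - 20985) + 25593) = -38145/(-29768 + 25593) = -38145/(-4175) = -38145*(-1/4175) = 7629/835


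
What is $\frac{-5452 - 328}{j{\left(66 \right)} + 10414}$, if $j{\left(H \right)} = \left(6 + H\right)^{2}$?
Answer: $- \frac{2890}{7799} \approx -0.37056$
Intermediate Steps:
$\frac{-5452 - 328}{j{\left(66 \right)} + 10414} = \frac{-5452 - 328}{\left(6 + 66\right)^{2} + 10414} = - \frac{5780}{72^{2} + 10414} = - \frac{5780}{5184 + 10414} = - \frac{5780}{15598} = \left(-5780\right) \frac{1}{15598} = - \frac{2890}{7799}$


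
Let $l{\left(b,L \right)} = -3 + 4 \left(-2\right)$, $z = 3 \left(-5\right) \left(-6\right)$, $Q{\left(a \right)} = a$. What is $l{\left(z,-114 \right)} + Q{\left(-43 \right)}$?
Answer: $-54$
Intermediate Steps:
$z = 90$ ($z = \left(-15\right) \left(-6\right) = 90$)
$l{\left(b,L \right)} = -11$ ($l{\left(b,L \right)} = -3 - 8 = -11$)
$l{\left(z,-114 \right)} + Q{\left(-43 \right)} = -11 - 43 = -54$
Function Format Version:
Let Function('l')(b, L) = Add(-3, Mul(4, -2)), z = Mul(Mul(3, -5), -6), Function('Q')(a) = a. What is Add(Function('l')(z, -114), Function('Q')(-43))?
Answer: -54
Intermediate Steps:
z = 90 (z = Mul(-15, -6) = 90)
Function('l')(b, L) = -11 (Function('l')(b, L) = Add(-3, -8) = -11)
Add(Function('l')(z, -114), Function('Q')(-43)) = Add(-11, -43) = -54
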